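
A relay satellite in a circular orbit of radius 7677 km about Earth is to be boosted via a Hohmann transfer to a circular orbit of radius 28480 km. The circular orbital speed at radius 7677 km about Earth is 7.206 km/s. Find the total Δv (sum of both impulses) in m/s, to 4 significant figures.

From the circular-orbit relation v² = μ/r at r = 7677 km: μ = v²r = (7.206)² × 7677 = 3.98639×10^5 km³/s².
Transfer-ellipse semi-major axis a_t = (r₁ + r₂)/2 = (7677 + 28480)/2 = 18078.5 km.
At r₁ the circular-orbit speed is v₁ = √(μ/r₁) = 7.2060 km/s.
On the transfer ellipse at r₁, vis-viva gives v_p = √[μ(2/r₁ − 1/a_t)] = 9.0445 km/s.
First burn Δv₁ = |v_p − v₁| = 1.8385 km/s.
At r₂, v₂ = √(μ/r₂) = 3.7413 km/s.
Transfer-orbit speed at r₂: v_a = √[μ(2/r₂ − 1/a_t)] = 2.4380 km/s.
Second burn Δv₂ = |v₂ − v_a| = 1.3033 km/s.
Total Δv = Δv₁ + Δv₂ = 3.142 km/s.

Δv = 3142 m/s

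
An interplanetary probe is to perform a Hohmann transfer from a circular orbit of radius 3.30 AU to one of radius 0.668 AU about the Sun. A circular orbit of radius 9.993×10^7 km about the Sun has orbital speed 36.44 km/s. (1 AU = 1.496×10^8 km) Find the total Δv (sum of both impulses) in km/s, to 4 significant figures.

From the circular-orbit relation v² = μ/r at r = 9.993×10^7 km: μ = v²r = (36.44)² × 9.993×10^7 = 1.32694×10^11 km³/s².
In km: r₁ = 3.30 × 1.496×10^8 = 4.9368×10^8 km; r₂ = 0.668 × 1.496×10^8 = 9.99328×10^7 km.
Transfer-ellipse semi-major axis a_t = (r₁ + r₂)/2 = (4.9368×10^8 + 9.99328×10^7)/2 = 2.968064×10^8 km.
Circular speed at r₁: v₁ = √(μ/r₁) = √(1.32694×10^11/4.9368×10^8) = 16.395 km/s.
On the transfer ellipse at r₁, vis-viva equation gives v_a = √[μ(2/r₁ − 1/a_t)] = 9.5131 km/s.
First burn Δv₁ = |v_a − v₁| = 6.882 km/s.
At r₂, v₂ = √(μ/r₂) = 36.44 km/s.
Transfer-orbit speed at r₂: v_p = √[μ(2/r₂ − 1/a_t)] = 47.00 km/s.
Second burn Δv₂ = |v₂ − v_p| = 10.56 km/s.
Total Δv = Δv₁ + Δv₂ = 17.44 km/s.

Δv = 17.44 km/s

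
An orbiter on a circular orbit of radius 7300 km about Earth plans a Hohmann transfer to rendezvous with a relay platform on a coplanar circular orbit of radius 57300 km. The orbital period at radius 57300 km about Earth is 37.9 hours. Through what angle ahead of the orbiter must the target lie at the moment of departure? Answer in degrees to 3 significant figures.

From Kepler's third law T² = 4π²r³/μ at r = 57300 km, T = 37.9 hours = 37.9 × 3600 s = 1.3644×10^5 s: μ = 4π²r³/T² = 3.98970×10^5 km³/s².
Transfer-ellipse semi-major axis a_t = (r₁ + r₂)/2 = (7300 + 57300)/2 = 32300 km.
The half-period of the transfer ellipse is t = π√(a_t³/μ) = 28872 s.
The target's mean motion on its circular orbit is ω₂ = √(μ/r₂³) = 4.6051×10^-5 rad/s.
Angle swept by the target during transfer: ω₂·t = 1.3296 rad = 76.18°.
The orbiter traverses 180° on the transfer ellipse, so the target must lead by 180° − 76.18° = 104°.

φ = 104°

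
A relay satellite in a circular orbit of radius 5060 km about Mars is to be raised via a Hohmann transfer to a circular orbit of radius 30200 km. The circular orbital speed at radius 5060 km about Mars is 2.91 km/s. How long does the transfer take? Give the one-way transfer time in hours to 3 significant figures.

t = 9.87 hours

From the circular-orbit relation v² = μ/r at r = 5060 km: μ = v²r = (2.91)² × 5060 = 42848.6 km³/s².
The Hohmann ellipse has a_t = (r₁ + r₂)/2 = 17630 km.
Half the transfer-orbit period gives t = π√(a_t³/μ) = 35530 s.
Converting: 35530 s ÷ 3600 s/hour = 9.87 hours.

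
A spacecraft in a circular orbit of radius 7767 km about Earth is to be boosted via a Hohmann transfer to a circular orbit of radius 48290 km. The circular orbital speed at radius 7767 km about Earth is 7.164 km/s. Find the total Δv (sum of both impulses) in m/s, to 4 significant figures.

Δv = 3600 m/s

From the circular-orbit relation v² = μ/r at r = 7767 km: μ = v²r = (7.164)² × 7767 = 3.98625×10^5 km³/s².
Transfer-ellipse semi-major axis a_t = (r₁ + r₂)/2 = (7767 + 48290)/2 = 28028.5 km.
Circular speed at r₁: v₁ = √(μ/r₁) = √(3.98625×10^5/7767) = 7.164 km/s.
Transfer-orbit speed at r₁ (v² = μ(2/r − 1/a)): v_p = √[μ(2/r₁ − 1/a_t)] = 9.403 km/s.
First burn Δv₁ = |v_p − v₁| = 2.239 km/s.
Circular speed at r₂: v₂ = √(μ/r₂) = 2.873 km/s.
Transfer-orbit speed at r₂: v_a = √[μ(2/r₂ − 1/a_t)] = 1.512 km/s.
Second burn Δv₂ = |v₂ − v_a| = 1.361 km/s.
Δv = Δv₁ + Δv₂ = 2.239 + 1.361 = 3.600 km/s.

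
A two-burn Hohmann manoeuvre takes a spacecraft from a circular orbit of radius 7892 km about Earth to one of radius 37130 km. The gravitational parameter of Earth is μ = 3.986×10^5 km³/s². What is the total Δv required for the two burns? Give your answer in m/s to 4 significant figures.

The Hohmann ellipse has a_t = (r₁ + r₂)/2 = 22511 km.
At r₁ the circular-orbit speed is v₁ = √(μ/r₁) = 7.10682 km/s.
Transfer-orbit speed at r₁ (v² = μ(2/r − 1/a)): v_p = √[μ(2/r₁ − 1/a_t)] = 9.12726 km/s.
First burn Δv₁ = |v_p − v₁| = 2.0204 km/s.
At r₂, v₂ = √(μ/r₂) = 3.2765 km/s.
Transfer-orbit speed at r₂: v_a = √[μ(2/r₂ − 1/a_t)] = 1.9400 km/s.
Second burn Δv₂ = |v₂ − v_a| = 1.3365 km/s.
Δv = Δv₁ + Δv₂ = 2.0204 + 1.3365 = 3.357 km/s.

Δv = 3357 m/s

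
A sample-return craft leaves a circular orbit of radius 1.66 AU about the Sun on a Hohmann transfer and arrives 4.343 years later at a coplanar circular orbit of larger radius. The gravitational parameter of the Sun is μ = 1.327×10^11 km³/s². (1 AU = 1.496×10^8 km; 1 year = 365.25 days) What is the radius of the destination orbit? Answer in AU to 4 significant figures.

In km: r₁ = 1.66 × 1.496×10^8 = 2.48336×10^8 km.
Transfer time t = 4.343 years × 365.25 × 86400 s = 1.370546568×10^8 s, and t = π√(a_t³/μ).
So a_t = (μ t²/π²)^(1/3) = (1.327×10^11 × (1.370546568×10^8)² / π²)^(1/3) = 6.3210×10^8 km.
Since a_t = (r₁ + r₂)/2, r₂ = 2a_t − r₁ = 2×6.3210×10^8 − 2.48336×10^8 = 1.015864×10^9 km.
In AU: r₂ = 1.015864×10^9 / 1.496×10^8 = 6.791 AU.

r₂ = 6.791 AU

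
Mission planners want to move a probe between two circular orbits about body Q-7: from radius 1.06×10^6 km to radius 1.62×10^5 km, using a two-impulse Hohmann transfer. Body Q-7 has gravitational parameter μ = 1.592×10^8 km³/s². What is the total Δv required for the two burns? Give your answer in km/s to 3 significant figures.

Δv = 15.9 km/s

Semi-major axis of the transfer orbit: a_t = (1.060×10^6 + 1.620×10^5)/2 = 6.110×10^5 km.
Circular speed at r₁: v₁ = √(μ/r₁) = √(1.592×10^8/1.060×10^6) = 12.255 km/s.
Transfer-orbit speed at r₁ (vis-viva equation): v_a = √[μ(2/r₁ − 1/a_t)] = 6.3104 km/s.
First burn Δv₁ = |v_a − v₁| = 5.945 km/s.
At r₂, v₂ = √(μ/r₂) = 31.348 km/s.
Transfer-orbit speed at r₂: v_p = √[μ(2/r₂ − 1/a_t)] = 41.290 km/s.
Second burn Δv₂ = |v₂ − v_p| = 9.942 km/s.
Total Δv = Δv₁ + Δv₂ = 15.89 km/s.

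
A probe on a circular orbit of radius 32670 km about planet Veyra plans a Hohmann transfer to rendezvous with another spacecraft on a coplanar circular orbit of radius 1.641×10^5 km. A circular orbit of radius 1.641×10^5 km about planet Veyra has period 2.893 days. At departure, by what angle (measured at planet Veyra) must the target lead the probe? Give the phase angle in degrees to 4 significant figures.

φ = 96.44°

From Kepler's third law T² = 4π²r³/μ at r = 1.641×10^5 km, T = 2.893 days = 2.893 × 86400 s = 2.499552×10^5 s: μ = 4π²r³/T² = 2.79229×10^6 km³/s².
The Hohmann ellipse has a_t = (r₁ + r₂)/2 = 98385 km.
The half-period of the transfer ellipse is t = π√(a_t³/μ) = 58018 s.
The target's mean motion on its circular orbit is ω₂ = √(μ/r₂³) = 2.5137×10^-5 rad/s.
Angle swept by the target during transfer: ω₂·t = 1.4584 rad = 83.56°.
The probe traverses 180° on the transfer ellipse, so the target must lead by 180° − 83.56° = 96.44°.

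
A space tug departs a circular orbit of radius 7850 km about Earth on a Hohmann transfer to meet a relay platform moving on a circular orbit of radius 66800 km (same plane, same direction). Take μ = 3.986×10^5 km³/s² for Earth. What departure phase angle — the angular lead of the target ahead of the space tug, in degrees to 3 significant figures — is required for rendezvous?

The Hohmann ellipse has a_t = (r₁ + r₂)/2 = 37325 km.
Transfer time t = π√(a_t³/μ) = 35882.4 s.
The target's mean motion on its circular orbit is ω₂ = √(μ/r₂³) = 3.65682×10^-5 rad/s.
Angle swept by the target during transfer: ω₂·t = 1.3122 rad = 75.18°.
Arrival is 180° from departure on the ellipse, so φ = 180° − 75.18° = 105°.

φ = 105°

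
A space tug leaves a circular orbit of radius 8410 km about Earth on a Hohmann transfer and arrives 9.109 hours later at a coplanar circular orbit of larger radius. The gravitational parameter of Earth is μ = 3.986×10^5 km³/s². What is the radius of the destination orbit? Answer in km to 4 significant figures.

Transfer time t = 9.109 hours = 32792.4 s, and t = π√(a_t³/μ).
So a_t = (μ t²/π²)^(1/3) = (3.986×10^5 × (32792.4)² / π²)^(1/3) = 35150 km.
Since a_t = (r₁ + r₂)/2, r₂ = 2a_t − r₁ = 2×35150 − 8410 = 61890 km.

r₂ = 61890 km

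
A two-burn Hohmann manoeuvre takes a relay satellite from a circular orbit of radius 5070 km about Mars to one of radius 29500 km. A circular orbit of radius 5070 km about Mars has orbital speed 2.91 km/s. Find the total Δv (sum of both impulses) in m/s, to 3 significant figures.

Δv = 1440 m/s

From the circular-orbit relation v² = μ/r at r = 5070 km: μ = v²r = (2.91)² × 5070 = 42933.3 km³/s².
Semi-major axis of the transfer orbit: a_t = (5070 + 29500)/2 = 17285 km.
At r₁ the circular-orbit speed is v₁ = √(μ/r₁) = 2.9100 km/s.
On the transfer ellipse at r₁, vis-viva gives v_p = √[μ(2/r₁ − 1/a_t)] = 3.8016 km/s.
First burn Δv₁ = |v_p − v₁| = 0.8916 km/s.
Circular speed at r₂: v₂ = √(μ/r₂) = 1.2064 km/s.
Transfer-orbit speed at r₂: v_a = √[μ(2/r₂ − 1/a_t)] = 0.65336 km/s.
Second burn Δv₂ = |v₂ − v_a| = 0.5530 km/s.
Total Δv = Δv₁ + Δv₂ = 1.445 km/s.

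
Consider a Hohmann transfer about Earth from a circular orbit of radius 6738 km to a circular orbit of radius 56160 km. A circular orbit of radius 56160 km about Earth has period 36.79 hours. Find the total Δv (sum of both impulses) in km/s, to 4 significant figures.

From Kepler's third law T² = 4π²r³/μ at r = 56160 km, T = 36.79 hours = 36.79 × 3600 s = 1.32444×10^5 s: μ = 4π²r³/T² = 3.98636×10^5 km³/s².
Transfer-ellipse semi-major axis a_t = (r₁ + r₂)/2 = (6738 + 56160)/2 = 31449 km.
At r₁ the circular-orbit speed is v₁ = √(μ/r₁) = 7.6917 km/s.
Transfer-orbit speed at r₁ (vis-viva): v_p = √[μ(2/r₁ − 1/a_t)] = 10.279 km/s.
First burn Δv₁ = |v_p − v₁| = 2.587 km/s.
Circular speed at r₂: v₂ = √(μ/r₂) = 2.664 km/s.
Transfer-orbit speed at r₂: v_a = √[μ(2/r₂ − 1/a_t)] = 1.233 km/s.
Second burn Δv₂ = |v₂ − v_a| = 1.431 km/s.
Total Δv = Δv₁ + Δv₂ = 4.018 km/s.

Δv = 4.018 km/s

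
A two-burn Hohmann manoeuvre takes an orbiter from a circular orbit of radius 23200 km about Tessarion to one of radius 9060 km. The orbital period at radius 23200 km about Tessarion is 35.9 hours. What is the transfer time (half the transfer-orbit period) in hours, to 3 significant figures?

t = 10.4 hours

From Kepler's third law T² = 4π²r³/μ at r = 23200 km, T = 35.9 hours = 35.9 × 3600 s = 1.2924×10^5 s: μ = 4π²r³/T² = 29514.1 km³/s².
Semi-major axis of the transfer orbit: a_t = (23200 + 9060)/2 = 16130 km.
Half the transfer-orbit period gives t = π√(a_t³/μ) = 37460 s.
Converting: 37460 s ÷ 3600 s/hour = 10.4 hours.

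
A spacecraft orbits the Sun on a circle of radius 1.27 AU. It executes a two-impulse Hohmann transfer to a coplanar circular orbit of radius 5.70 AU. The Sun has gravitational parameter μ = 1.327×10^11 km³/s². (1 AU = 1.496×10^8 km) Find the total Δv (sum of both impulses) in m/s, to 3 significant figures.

Δv = 12300 m/s

In km: r₁ = 1.27 × 1.496×10^8 = 1.89992×10^8 km; r₂ = 5.70 × 1.496×10^8 = 8.5272×10^8 km.
Transfer-ellipse semi-major axis a_t = (r₁ + r₂)/2 = (1.89992×10^8 + 8.5272×10^8)/2 = 5.21356×10^8 km.
At r₁ the circular-orbit speed is v₁ = √(μ/r₁) = 26.4282 km/s.
On the transfer ellipse at r₁, vis-viva equation gives v_p = √[μ(2/r₁ − 1/a_t)] = 33.7990 km/s.
First burn Δv₁ = |v_p − v₁| = 7.3708 km/s.
Circular speed at r₂: v₂ = √(μ/r₂) = 12.47476 km/s.
Transfer-orbit speed at r₂: v_a = √[μ(2/r₂ − 1/a_t)] = 7.530654 km/s.
Second burn Δv₂ = |v₂ − v_a| = 4.9441 km/s.
Total Δv = Δv₁ + Δv₂ = 12.31 km/s.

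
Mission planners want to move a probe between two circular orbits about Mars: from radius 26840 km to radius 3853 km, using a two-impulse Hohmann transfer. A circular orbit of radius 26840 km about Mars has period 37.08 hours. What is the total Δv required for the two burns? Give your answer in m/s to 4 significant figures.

Δv = 1706 m/s

From Kepler's third law T² = 4π²r³/μ at r = 26840 km, T = 37.08 hours = 37.08 × 3600 s = 1.33488×10^5 s: μ = 4π²r³/T² = 42837.4 km³/s².
Semi-major axis of the transfer orbit: a_t = (26840 + 3853)/2 = 15346.5 km.
At r₁ the circular-orbit speed is v₁ = √(μ/r₁) = 1.26334 km/s.
On the transfer ellipse at r₁, vis-viva gives v_a = √[μ(2/r₁ − 1/a_t)] = 0.633016 km/s.
First burn Δv₁ = |v_a − v₁| = 0.63032 km/s.
Circular speed at r₂: v₂ = √(μ/r₂) = 3.3344 km/s.
Transfer-orbit speed at r₂: v_p = √[μ(2/r₂ − 1/a_t)] = 4.4096 km/s.
Second burn Δv₂ = |v₂ − v_p| = 1.0752 km/s.
Δv = Δv₁ + Δv₂ = 0.63032 + 1.0752 = 1.706 km/s.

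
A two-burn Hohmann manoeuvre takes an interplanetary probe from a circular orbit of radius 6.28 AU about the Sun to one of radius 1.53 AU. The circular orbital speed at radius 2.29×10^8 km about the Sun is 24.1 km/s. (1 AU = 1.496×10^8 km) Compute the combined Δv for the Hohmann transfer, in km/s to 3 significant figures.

From the circular-orbit relation v² = μ/r at r = 2.29×10^8 km: μ = v²r = (24.1)² × 2.29×10^8 = 1.33005×10^11 km³/s².
In km: r₁ = 6.28 × 1.496×10^8 = 9.39488×10^8 km; r₂ = 1.53 × 1.496×10^8 = 2.28888×10^8 km.
Transfer-ellipse semi-major axis a_t = (r₁ + r₂)/2 = (9.39488×10^8 + 2.28888×10^8)/2 = 5.84188×10^8 km.
At r₁ the circular-orbit speed is v₁ = √(μ/r₁) = 11.8984 km/s.
Transfer-orbit speed at r₁ (vis-viva): v_a = √[μ(2/r₁ − 1/a_t)] = 7.44774 km/s.
First burn Δv₁ = |v_a − v₁| = 4.4507 km/s.
At r₂, v₂ = √(μ/r₂) = 24.1059 km/s.
Transfer-orbit speed at r₂: v_p = √[μ(2/r₂ − 1/a_t)] = 30.5698 km/s.
Second burn Δv₂ = |v₂ − v_p| = 6.4639 km/s.
Δv = Δv₁ + Δv₂ = 4.4507 + 6.4639 = 10.91 km/s.

Δv = 10.9 km/s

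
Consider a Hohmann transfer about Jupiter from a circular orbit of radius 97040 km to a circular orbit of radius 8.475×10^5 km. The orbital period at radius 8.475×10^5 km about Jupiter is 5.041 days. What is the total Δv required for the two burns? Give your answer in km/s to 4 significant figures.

Δv = 18.95 km/s

From Kepler's third law T² = 4π²r³/μ at r = 8.475×10^5 km, T = 5.041 days = 5.041 × 86400 s = 4.355424×10^5 s: μ = 4π²r³/T² = 1.26683×10^8 km³/s².
Transfer-ellipse semi-major axis a_t = (r₁ + r₂)/2 = (97040 + 8.475×10^5)/2 = 4.7227×10^5 km.
At r₁ the circular-orbit speed is v₁ = √(μ/r₁) = 36.13 km/s.
On the transfer ellipse at r₁, vis-viva gives v_p = √[μ(2/r₁ − 1/a_t)] = 48.40 km/s.
First burn Δv₁ = |v_p − v₁| = 12.27 km/s.
Circular speed at r₂: v₂ = √(μ/r₂) = 12.226 km/s.
Transfer-orbit speed at r₂: v_a = √[μ(2/r₂ − 1/a_t)] = 5.5420 km/s.
Second burn Δv₂ = |v₂ − v_a| = 6.684 km/s.
Δv = Δv₁ + Δv₂ = 12.27 + 6.684 = 18.95 km/s.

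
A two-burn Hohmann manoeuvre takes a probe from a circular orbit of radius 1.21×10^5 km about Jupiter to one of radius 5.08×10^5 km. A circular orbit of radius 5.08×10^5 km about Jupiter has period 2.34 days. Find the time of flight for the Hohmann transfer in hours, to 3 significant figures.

t = 13.7 hours

From Kepler's third law T² = 4π²r³/μ at r = 5.08×10^5 km, T = 2.34 days = 2.34 × 86400 s = 2.02176×10^5 s: μ = 4π²r³/T² = 1.26617×10^8 km³/s².
The Hohmann ellipse has a_t = (r₁ + r₂)/2 = 3.145×10^5 km.
Half the transfer-orbit period gives t = π√(a_t³/μ) = 49240 s.
Converting: 49240 s ÷ 3600 s/hour = 13.7 hours.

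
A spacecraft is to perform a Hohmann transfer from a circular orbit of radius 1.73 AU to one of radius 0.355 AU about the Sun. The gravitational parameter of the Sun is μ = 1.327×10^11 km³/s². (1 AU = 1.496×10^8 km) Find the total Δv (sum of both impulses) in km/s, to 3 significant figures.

In km: r₁ = 1.73 × 1.496×10^8 = 2.58808×10^8 km; r₂ = 0.355 × 1.496×10^8 = 5.3108×10^7 km.
Semi-major axis of the transfer orbit: a_t = (2.58808×10^8 + 5.3108×10^7)/2 = 1.55958×10^8 km.
At r₁ the circular-orbit speed is v₁ = √(μ/r₁) = 22.64 km/s.
Transfer-orbit speed at r₁ (v² = μ(2/r − 1/a)): v_a = √[μ(2/r₁ − 1/a_t)] = 13.21 km/s.
First burn Δv₁ = |v_a − v₁| = 9.430 km/s.
Circular speed at r₂: v₂ = √(μ/r₂) = 49.987 km/s.
Transfer-orbit speed at r₂: v_p = √[μ(2/r₂ − 1/a_t)] = 64.393 km/s.
Second burn Δv₂ = |v₂ − v_p| = 14.41 km/s.
Total Δv = Δv₁ + Δv₂ = 23.84 km/s.

Δv = 23.8 km/s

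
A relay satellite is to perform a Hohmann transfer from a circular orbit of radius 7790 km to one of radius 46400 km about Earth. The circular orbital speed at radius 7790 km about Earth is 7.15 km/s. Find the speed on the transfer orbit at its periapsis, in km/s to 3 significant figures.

v = 9.36 km/s

From the circular-orbit relation v² = μ/r at r = 7790 km: μ = v²r = (7.15)² × 7790 = 3.98244×10^5 km³/s².
Transfer-ellipse semi-major axis a_t = (r₁ + r₂)/2 = (7790 + 46400)/2 = 27095 km.
The periapsis of the transfer ellipse is at r = 7790 km.
From the vis-viva equation, v = √[μ(2/r − 1/a_t)] = 9.357 km/s.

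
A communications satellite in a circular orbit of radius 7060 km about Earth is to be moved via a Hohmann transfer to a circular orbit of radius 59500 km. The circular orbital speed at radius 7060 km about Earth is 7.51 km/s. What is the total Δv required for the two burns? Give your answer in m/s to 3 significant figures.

Δv = 3930 m/s

From the circular-orbit relation v² = μ/r at r = 7060 km: μ = v²r = (7.51)² × 7060 = 3.98185×10^5 km³/s².
The Hohmann ellipse has a_t = (r₁ + r₂)/2 = 33280 km.
Circular speed at r₁: v₁ = √(μ/r₁) = √(3.98185×10^5/7060) = 7.5100 km/s.
On the transfer ellipse at r₁, v² = μ(2/r − 1/a) gives v_p = √[μ(2/r₁ − 1/a_t)] = 10.042 km/s.
First burn Δv₁ = |v_p − v₁| = 2.532 km/s.
Circular speed at r₂: v₂ = √(μ/r₂) = 2.587 km/s.
Transfer-orbit speed at r₂: v_a = √[μ(2/r₂ − 1/a_t)] = 1.192 km/s.
Second burn Δv₂ = |v₂ − v_a| = 1.395 km/s.
Total Δv = Δv₁ + Δv₂ = 3.927 km/s.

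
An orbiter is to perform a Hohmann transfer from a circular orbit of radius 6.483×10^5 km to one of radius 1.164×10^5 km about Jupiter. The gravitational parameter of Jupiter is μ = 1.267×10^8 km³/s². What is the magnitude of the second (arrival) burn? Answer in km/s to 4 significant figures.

Semi-major axis of the transfer orbit: a_t = (6.483×10^5 + 1.164×10^5)/2 = 3.8235×10^5 km.
On the circular orbit at r = 1.164×10^5 km, v_c = √(μ/r) = 32.992 km/s.
Transfer-orbit speed at the same r (vis-viva, a = a_t): v_t = √[μ(2/r − 1/a_t)] = 42.960 km/s.
Δv₂ = |v_t − v_c| = |42.960 − 32.992| = 9.968 km/s.

Δv₂ = 9.968 km/s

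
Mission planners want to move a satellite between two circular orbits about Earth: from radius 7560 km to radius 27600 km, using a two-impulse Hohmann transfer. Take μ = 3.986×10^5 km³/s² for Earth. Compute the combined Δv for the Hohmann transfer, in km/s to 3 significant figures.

Δv = 3.15 km/s

Semi-major axis of the transfer orbit: a_t = (7560 + 27600)/2 = 17580 km.
Circular speed at r₁: v₁ = √(μ/r₁) = √(3.986×10^5/7560) = 7.261 km/s.
Transfer-orbit speed at r₁ (vis-viva): v_p = √[μ(2/r₁ − 1/a_t)] = 9.098 km/s.
First burn Δv₁ = |v_p − v₁| = 1.837 km/s.
Circular speed at r₂: v₂ = √(μ/r₂) = 3.800 km/s.
Transfer-orbit speed at r₂: v_a = √[μ(2/r₂ − 1/a_t)] = 2.492 km/s.
Second burn Δv₂ = |v₂ − v_a| = 1.308 km/s.
Total Δv = Δv₁ + Δv₂ = 3.145 km/s.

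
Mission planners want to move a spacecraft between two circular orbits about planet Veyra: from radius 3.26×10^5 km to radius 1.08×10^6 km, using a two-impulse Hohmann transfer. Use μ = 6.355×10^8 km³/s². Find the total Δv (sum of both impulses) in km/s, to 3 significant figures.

The Hohmann ellipse has a_t = (r₁ + r₂)/2 = 7.030×10^5 km.
At r₁ the circular-orbit speed is v₁ = √(μ/r₁) = 44.15 km/s.
Transfer-orbit speed at r₁ (vis-viva equation): v_p = √[μ(2/r₁ − 1/a_t)] = 54.72 km/s.
First burn Δv₁ = |v_p − v₁| = 10.57 km/s.
At r₂, v₂ = √(μ/r₂) = 24.2575 km/s.
Transfer-orbit speed at r₂: v_a = √[μ(2/r₂ − 1/a_t)] = 16.5187 km/s.
Second burn Δv₂ = |v₂ − v_a| = 7.739 km/s.
Δv = Δv₁ + Δv₂ = 10.57 + 7.739 = 18.31 km/s.

Δv = 18.3 km/s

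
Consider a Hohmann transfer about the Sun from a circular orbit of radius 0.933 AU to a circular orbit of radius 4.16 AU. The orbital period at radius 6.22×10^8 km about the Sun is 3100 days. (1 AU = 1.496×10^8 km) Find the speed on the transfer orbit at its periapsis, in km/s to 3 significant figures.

From Kepler's third law T² = 4π²r³/μ at r = 6.22×10^8 km, T = 3100 days = 3100 × 86400 s = 2.6784×10^8 s: μ = 4π²r³/T² = 1.32428×10^11 km³/s².
In km: r₁ = 0.933 × 1.496×10^8 = 1.395768×10^8 km; r₂ = 4.16 × 1.496×10^8 = 6.22336×10^8 km.
The Hohmann ellipse has a_t = (r₁ + r₂)/2 = 3.809564×10^8 km.
The periapsis of the transfer ellipse is at r = 1.395768×10^8 km.
From the vis-viva equation, v = √[μ(2/r − 1/a_t)] = 39.37 km/s.

v = 39.4 km/s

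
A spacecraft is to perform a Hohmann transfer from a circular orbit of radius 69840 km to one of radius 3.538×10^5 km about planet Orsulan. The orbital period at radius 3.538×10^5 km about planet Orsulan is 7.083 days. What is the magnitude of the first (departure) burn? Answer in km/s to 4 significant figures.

From Kepler's third law T² = 4π²r³/μ at r = 3.538×10^5 km, T = 7.083 days = 7.083 × 86400 s = 6.119712×10^5 s: μ = 4π²r³/T² = 4.66843×10^6 km³/s².
Semi-major axis of the transfer orbit: a_t = (69840 + 3.538×10^5)/2 = 2.1182×10^5 km.
On the circular orbit at r = 69840 km, v_c = √(μ/r) = 8.17586 km/s.
Vis-viva on the transfer ellipse at r = 69840 km gives v_t = √[μ(2/r − 1/a_t)] = 10.5664 km/s.
Δv₁ = |v_t − v_c| = |10.5664 − 8.17586| = 2.391 km/s.

Δv₁ = 2.391 km/s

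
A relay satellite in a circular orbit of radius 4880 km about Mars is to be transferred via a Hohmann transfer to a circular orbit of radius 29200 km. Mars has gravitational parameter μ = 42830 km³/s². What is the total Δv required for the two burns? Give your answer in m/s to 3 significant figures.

Δv = 1480 m/s

Semi-major axis of the transfer orbit: a_t = (4880 + 29200)/2 = 17040 km.
At r₁ the circular-orbit speed is v₁ = √(μ/r₁) = 2.9625 km/s.
On the transfer ellipse at r₁, vis-viva gives v_p = √[μ(2/r₁ − 1/a_t)] = 3.8781 km/s.
First burn Δv₁ = |v_p − v₁| = 0.9156 km/s.
Circular speed at r₂: v₂ = √(μ/r₂) = 1.2111 km/s.
Transfer-orbit speed at r₂: v_a = √[μ(2/r₂ − 1/a_t)] = 0.64812 km/s.
Second burn Δv₂ = |v₂ − v_a| = 0.5630 km/s.
Total Δv = Δv₁ + Δv₂ = 1.479 km/s.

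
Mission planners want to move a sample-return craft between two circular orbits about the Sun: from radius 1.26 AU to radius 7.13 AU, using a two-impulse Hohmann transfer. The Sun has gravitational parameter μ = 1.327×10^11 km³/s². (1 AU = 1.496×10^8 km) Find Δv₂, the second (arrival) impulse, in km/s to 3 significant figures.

Δv₂ = 5.04 km/s

In km: r₁ = 1.26 × 1.496×10^8 = 1.88496×10^8 km; r₂ = 7.13 × 1.496×10^8 = 1.066648×10^9 km.
Transfer-ellipse semi-major axis a_t = (r₁ + r₂)/2 = (1.88496×10^8 + 1.066648×10^9)/2 = 6.27572×10^8 km.
On the circular orbit at r = 1.066648×10^9 km, v_c = √(μ/r) = 11.154 km/s.
Vis-viva on the transfer ellipse at r = 1.066648×10^9 km gives v_t = √[μ(2/r − 1/a_t)] = 6.1129 km/s.
Δv₂ = |v_t − v_c| = |6.1129 − 11.154| = 5.041 km/s.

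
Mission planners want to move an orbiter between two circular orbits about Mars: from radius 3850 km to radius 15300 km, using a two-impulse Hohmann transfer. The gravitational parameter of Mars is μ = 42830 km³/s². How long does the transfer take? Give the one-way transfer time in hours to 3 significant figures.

Transfer-ellipse semi-major axis a_t = (r₁ + r₂)/2 = (3850 + 15300)/2 = 9575 km.
Half the transfer-orbit period gives t = π√(a_t³/μ) = 14220 s.
Converting: 14220 s ÷ 3600 s/hour = 3.95 hours.

t = 3.95 hours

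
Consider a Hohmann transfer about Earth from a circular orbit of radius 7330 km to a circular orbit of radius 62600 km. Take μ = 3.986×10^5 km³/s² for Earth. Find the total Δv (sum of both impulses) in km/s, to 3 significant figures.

Δv = 3.86 km/s

Transfer-ellipse semi-major axis a_t = (r₁ + r₂)/2 = (7330 + 62600)/2 = 34965 km.
Circular speed at r₁: v₁ = √(μ/r₁) = √(3.986×10^5/7330) = 7.374 km/s.
On the transfer ellipse at r₁, v² = μ(2/r − 1/a) gives v_p = √[μ(2/r₁ − 1/a_t)] = 9.867 km/s.
First burn Δv₁ = |v_p − v₁| = 2.493 km/s.
Circular speed at r₂: v₂ = √(μ/r₂) = 2.523 km/s.
Transfer-orbit speed at r₂: v_a = √[μ(2/r₂ − 1/a_t)] = 1.155 km/s.
Second burn Δv₂ = |v₂ − v_a| = 1.368 km/s.
Total Δv = Δv₁ + Δv₂ = 3.861 km/s.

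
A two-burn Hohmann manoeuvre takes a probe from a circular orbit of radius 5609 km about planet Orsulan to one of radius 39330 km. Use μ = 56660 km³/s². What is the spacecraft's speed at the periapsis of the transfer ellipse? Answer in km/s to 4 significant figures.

The Hohmann ellipse has a_t = (r₁ + r₂)/2 = 22469.5 km.
At periapsis, r = 5609 km.
Vis-viva: v = √[μ(2/r − 1/a_t)] = √[56660 × (2/5609 − 1/22469.5)] = 4.205 km/s.

v = 4.205 km/s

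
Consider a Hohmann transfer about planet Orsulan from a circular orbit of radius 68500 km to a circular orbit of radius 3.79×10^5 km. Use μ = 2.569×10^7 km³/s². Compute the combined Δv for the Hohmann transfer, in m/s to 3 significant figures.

The Hohmann ellipse has a_t = (r₁ + r₂)/2 = 2.2375×10^5 km.
Circular speed at r₁: v₁ = √(μ/r₁) = √(2.569×10^7/68500) = 19.366 km/s.
On the transfer ellipse at r₁, v² = μ(2/r − 1/a) gives v_p = √[μ(2/r₁ − 1/a_t)] = 25.204 km/s.
First burn Δv₁ = |v_p − v₁| = 5.838 km/s.
Circular speed at r₂: v₂ = √(μ/r₂) = 8.233 km/s.
Transfer-orbit speed at r₂: v_a = √[μ(2/r₂ − 1/a_t)] = 4.555 km/s.
Second burn Δv₂ = |v₂ − v_a| = 3.678 km/s.
Total Δv = Δv₁ + Δv₂ = 9.516 km/s.

Δv = 9520 m/s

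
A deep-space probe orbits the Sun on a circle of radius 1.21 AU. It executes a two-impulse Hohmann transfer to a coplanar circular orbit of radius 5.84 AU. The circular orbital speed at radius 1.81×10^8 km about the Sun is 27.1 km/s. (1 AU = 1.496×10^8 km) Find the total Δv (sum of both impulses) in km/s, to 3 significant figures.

From the circular-orbit relation v² = μ/r at r = 1.81×10^8 km: μ = v²r = (27.1)² × 1.81×10^8 = 1.32928×10^11 km³/s².
In km: r₁ = 1.21 × 1.496×10^8 = 1.81016×10^8 km; r₂ = 5.84 × 1.496×10^8 = 8.73664×10^8 km.
Semi-major axis of the transfer orbit: a_t = (1.81016×10^8 + 8.73664×10^8)/2 = 5.2734×10^8 km.
Circular speed at r₁: v₁ = √(μ/r₁) = √(1.32928×10^11/1.81016×10^8) = 27.099 km/s.
Transfer-orbit speed at r₁ (vis-viva equation): v_p = √[μ(2/r₁ − 1/a_t)] = 34.880 km/s.
First burn Δv₁ = |v_p − v₁| = 7.781 km/s.
Circular speed at r₂: v₂ = √(μ/r₂) = 12.335 km/s.
Transfer-orbit speed at r₂: v_a = √[μ(2/r₂ − 1/a_t)] = 7.2269 km/s.
Second burn Δv₂ = |v₂ − v_a| = 5.108 km/s.
Δv = Δv₁ + Δv₂ = 7.781 + 5.108 = 12.89 km/s.

Δv = 12.9 km/s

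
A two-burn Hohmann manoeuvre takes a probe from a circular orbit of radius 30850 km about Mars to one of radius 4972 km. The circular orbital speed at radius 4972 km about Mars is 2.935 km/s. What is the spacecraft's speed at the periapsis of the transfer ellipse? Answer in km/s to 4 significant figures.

From the circular-orbit relation v² = μ/r at r = 4972 km: μ = v²r = (2.935)² × 4972 = 42829.9 km³/s².
The Hohmann ellipse has a_t = (r₁ + r₂)/2 = 17911 km.
At periapsis, r = 4972 km.
From the vis-viva equation, v = √[μ(2/r − 1/a_t)] = 3.852 km/s.

v = 3.852 km/s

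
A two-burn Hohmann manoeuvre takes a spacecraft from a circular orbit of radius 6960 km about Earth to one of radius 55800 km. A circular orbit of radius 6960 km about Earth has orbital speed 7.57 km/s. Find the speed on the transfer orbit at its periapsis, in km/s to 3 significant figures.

v = 10.1 km/s

From the circular-orbit relation v² = μ/r at r = 6960 km: μ = v²r = (7.57)² × 6960 = 3.98842×10^5 km³/s².
The Hohmann ellipse has a_t = (r₁ + r₂)/2 = 31380 km.
At periapsis, r = 6960 km.
Vis-viva: v = √[μ(2/r − 1/a_t)] = √[3.98842×10^5 × (2/6960 − 1/31380)] = 10.09 km/s.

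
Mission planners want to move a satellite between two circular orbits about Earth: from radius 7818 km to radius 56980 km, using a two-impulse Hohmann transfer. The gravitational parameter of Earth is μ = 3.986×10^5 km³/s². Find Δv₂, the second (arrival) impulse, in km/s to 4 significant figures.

Transfer-ellipse semi-major axis a_t = (r₁ + r₂)/2 = (7818 + 56980)/2 = 32399 km.
On the circular orbit at r = 56980 km, v_c = √(μ/r) = 2.645 km/s.
Transfer-orbit speed at the same r (vis-viva, a = a_t): v_t = √[μ(2/r − 1/a_t)] = 1.299 km/s.
Δv₂ = |v_t − v_c| = |1.299 − 2.645| = 1.346 km/s.

Δv₂ = 1.346 km/s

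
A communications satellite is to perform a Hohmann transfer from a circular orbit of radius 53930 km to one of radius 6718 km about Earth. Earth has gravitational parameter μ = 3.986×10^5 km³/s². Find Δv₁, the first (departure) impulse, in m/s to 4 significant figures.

Δv₁ = 1439 m/s

Semi-major axis of the transfer orbit: a_t = (53930 + 6718)/2 = 30324 km.
Circular speed at r = 53930 km: v_c = √(μ/r) = 2.719 km/s.
Transfer-orbit speed at the same r (vis-viva, a = a_t): v_t = √[μ(2/r − 1/a_t)] = 1.280 km/s.
Δv₁ = |v_t − v_c| = |1.280 − 2.719| = 1.439 km/s.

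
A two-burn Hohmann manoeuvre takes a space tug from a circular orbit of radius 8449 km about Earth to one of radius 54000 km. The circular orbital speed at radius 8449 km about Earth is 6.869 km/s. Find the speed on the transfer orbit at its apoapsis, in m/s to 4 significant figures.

From the circular-orbit relation v² = μ/r at r = 8449 km: μ = v²r = (6.869)² × 8449 = 3.98651×10^5 km³/s².
Semi-major axis of the transfer orbit: a_t = (8449 + 54000)/2 = 31224.5 km.
At apoapsis, r = 54000 km.
Vis-viva: v = √[μ(2/r − 1/a_t)] = √[3.98651×10^5 × (2/54000 − 1/31224.5)] = 1.413 km/s.

v = 1413 m/s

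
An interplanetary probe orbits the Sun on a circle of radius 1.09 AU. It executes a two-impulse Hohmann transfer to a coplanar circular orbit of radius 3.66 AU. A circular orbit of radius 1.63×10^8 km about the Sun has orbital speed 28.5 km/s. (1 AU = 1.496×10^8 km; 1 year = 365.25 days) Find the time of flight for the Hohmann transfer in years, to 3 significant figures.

From the circular-orbit relation v² = μ/r at r = 1.63×10^8 km: μ = v²r = (28.5)² × 1.63×10^8 = 1.32397×10^11 km³/s².
In km: r₁ = 1.09 × 1.496×10^8 = 1.63064×10^8 km; r₂ = 3.66 × 1.496×10^8 = 5.47536×10^8 km.
Semi-major axis of the transfer orbit: a_t = (1.63064×10^8 + 5.47536×10^8)/2 = 3.553×10^8 km.
Transfer time t = π√(a_t³/μ) = π√((3.553×10^8)³ / 1.32397×10^11) = 5.782×10^7 s.
Converting: 5.782×10^7 s ÷ 3.15576×10^7 s/year (365.25 × 86400) = 1.83 years.

t = 1.83 years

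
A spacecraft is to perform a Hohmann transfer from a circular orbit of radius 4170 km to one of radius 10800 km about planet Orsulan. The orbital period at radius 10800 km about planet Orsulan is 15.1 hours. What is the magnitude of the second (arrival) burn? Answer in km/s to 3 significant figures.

Δv₂ = 0.317 km/s

From Kepler's third law T² = 4π²r³/μ at r = 10800 km, T = 15.1 hours = 15.1 × 3600 s = 54360 s: μ = 4π²r³/T² = 16829.5 km³/s².
Semi-major axis of the transfer orbit: a_t = (4170 + 10800)/2 = 7485 km.
Circular speed at r = 10800 km: v_c = √(μ/r) = 1.2483 km/s.
Transfer-orbit speed at the same r (vis-viva, a = a_t): v_t = √[μ(2/r − 1/a_t)] = 0.93174 km/s.
Δv₂ = |v_t − v_c| = |0.93174 − 1.2483| = 0.3166 km/s.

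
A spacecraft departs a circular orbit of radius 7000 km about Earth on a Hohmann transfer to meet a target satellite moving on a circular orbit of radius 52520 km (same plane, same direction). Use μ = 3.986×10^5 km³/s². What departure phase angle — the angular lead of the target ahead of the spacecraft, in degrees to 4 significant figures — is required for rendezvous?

φ = 103.2°

The Hohmann ellipse has a_t = (r₁ + r₂)/2 = 29760 km.
Transfer time t = π√(a_t³/μ) = 25550 s.
Target angular speed ω₂ = √(μ/r₂³) = 5.245×10^-5 rad/s.
Angle swept by the target during transfer: ω₂·t = 1.340 rad = 76.78°.
The spacecraft traverses 180° on the transfer ellipse, so the target must lead by 180° − 76.78° = 103.2°.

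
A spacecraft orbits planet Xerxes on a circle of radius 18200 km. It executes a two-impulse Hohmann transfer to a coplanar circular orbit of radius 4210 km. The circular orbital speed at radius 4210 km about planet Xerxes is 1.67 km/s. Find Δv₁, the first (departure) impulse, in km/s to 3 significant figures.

From the circular-orbit relation v² = μ/r at r = 4210 km: μ = v²r = (1.67)² × 4210 = 11741.3 km³/s².
Transfer-ellipse semi-major axis a_t = (r₁ + r₂)/2 = (18200 + 4210)/2 = 11205 km.
On the circular orbit at r = 18200 km, v_c = √(μ/r) = 0.8032 km/s.
Vis-viva on the transfer ellipse at r = 18200 km gives v_t = √[μ(2/r − 1/a_t)] = 0.4923 km/s.
Δv₁ = |v_t − v_c| = |0.4923 − 0.8032| = 0.3109 km/s.

Δv₁ = 0.311 km/s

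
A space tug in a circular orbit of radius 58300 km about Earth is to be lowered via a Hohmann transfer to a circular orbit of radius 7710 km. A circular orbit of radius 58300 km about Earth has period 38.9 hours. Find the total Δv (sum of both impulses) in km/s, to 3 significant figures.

From Kepler's third law T² = 4π²r³/μ at r = 58300 km, T = 38.9 hours = 38.9 × 3600 s = 1.4004×10^5 s: μ = 4π²r³/T² = 3.98897×10^5 km³/s².
The Hohmann ellipse has a_t = (r₁ + r₂)/2 = 33005 km.
Circular speed at r₁: v₁ = √(μ/r₁) = √(3.98897×10^5/58300) = 2.615751 km/s.
Transfer-orbit speed at r₁ (vis-viva): v_a = √[μ(2/r₁ − 1/a_t)] = 1.264252 km/s.
First burn Δv₁ = |v_a − v₁| = 1.351 km/s.
At r₂, v₂ = √(μ/r₂) = 7.193 km/s.
Transfer-orbit speed at r₂: v_p = √[μ(2/r₂ − 1/a_t)] = 9.560 km/s.
Second burn Δv₂ = |v₂ − v_p| = 2.367 km/s.
Δv = Δv₁ + Δv₂ = 1.351 + 2.367 = 3.718 km/s.

Δv = 3.72 km/s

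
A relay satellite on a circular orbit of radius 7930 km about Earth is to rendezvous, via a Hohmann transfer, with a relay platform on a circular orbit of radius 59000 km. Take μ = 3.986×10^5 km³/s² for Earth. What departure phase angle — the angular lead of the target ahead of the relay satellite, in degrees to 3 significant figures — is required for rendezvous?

Transfer-ellipse semi-major axis a_t = (r₁ + r₂)/2 = (7930 + 59000)/2 = 33465 km.
The half-period of the transfer ellipse is t = π√(a_t³/μ) = 30460 s.
Target angular speed ω₂ = √(μ/r₂³) = 4.405×10^-5 rad/s.
Angle swept by the target during transfer: ω₂·t = 1.342 rad = 76.89°.
Arrival is 180° from departure on the ellipse, so φ = 180° − 76.89° = 103°.

φ = 103°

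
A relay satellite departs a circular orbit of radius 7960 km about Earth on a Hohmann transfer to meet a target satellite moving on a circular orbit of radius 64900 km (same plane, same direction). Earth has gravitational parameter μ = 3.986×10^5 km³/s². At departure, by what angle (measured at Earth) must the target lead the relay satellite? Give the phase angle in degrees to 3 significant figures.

Semi-major axis of the transfer orbit: a_t = (7960 + 64900)/2 = 36430 km.
Transfer time t = π√(a_t³/μ) = 34600 s.
The target's mean motion on its circular orbit is ω₂ = √(μ/r₂³) = 3.8186×10^-5 rad/s.
Angle swept by the target during transfer: ω₂·t = 1.3212 rad = 75.70°.
Arrival is 180° from departure on the ellipse, so φ = 180° − 75.70° = 104°.

φ = 104°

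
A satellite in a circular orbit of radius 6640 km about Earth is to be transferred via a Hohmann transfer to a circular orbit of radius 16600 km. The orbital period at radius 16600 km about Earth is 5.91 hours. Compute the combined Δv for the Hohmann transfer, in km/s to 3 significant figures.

Δv = 2.71 km/s

From Kepler's third law T² = 4π²r³/μ at r = 16600 km, T = 5.91 hours = 5.91 × 3600 s = 21276 s: μ = 4π²r³/T² = 3.98937×10^5 km³/s².
Semi-major axis of the transfer orbit: a_t = (6640 + 16600)/2 = 11620 km.
Circular speed at r₁: v₁ = √(μ/r₁) = √(3.98937×10^5/6640) = 7.751 km/s.
On the transfer ellipse at r₁, vis-viva gives v_p = √[μ(2/r₁ − 1/a_t)] = 9.264 km/s.
First burn Δv₁ = |v_p − v₁| = 1.513 km/s.
At r₂, v₂ = √(μ/r₂) = 4.90228 km/s.
Transfer-orbit speed at r₂: v_a = √[μ(2/r₂ − 1/a_t)] = 3.70577 km/s.
Second burn Δv₂ = |v₂ − v_a| = 1.197 km/s.
Δv = Δv₁ + Δv₂ = 1.513 + 1.197 = 2.710 km/s.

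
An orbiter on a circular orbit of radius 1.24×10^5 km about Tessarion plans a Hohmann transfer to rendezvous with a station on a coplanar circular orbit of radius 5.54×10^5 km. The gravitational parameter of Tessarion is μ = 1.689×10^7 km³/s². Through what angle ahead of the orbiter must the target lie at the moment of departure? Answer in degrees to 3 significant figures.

φ = 93.8°

Transfer-ellipse semi-major axis a_t = (r₁ + r₂)/2 = (1.240×10^5 + 5.540×10^5)/2 = 3.390×10^5 km.
The half-period of the transfer ellipse is t = π√(a_t³/μ) = 1.5088×10^5 s.
The target's mean motion on its circular orbit is ω₂ = √(μ/r₂³) = 9.9667×10^-6 rad/s.
Angle swept by the target during transfer: ω₂·t = 1.5038 rad = 86.16°.
The orbiter traverses 180° on the transfer ellipse, so the target must lead by 180° − 86.16° = 93.8°.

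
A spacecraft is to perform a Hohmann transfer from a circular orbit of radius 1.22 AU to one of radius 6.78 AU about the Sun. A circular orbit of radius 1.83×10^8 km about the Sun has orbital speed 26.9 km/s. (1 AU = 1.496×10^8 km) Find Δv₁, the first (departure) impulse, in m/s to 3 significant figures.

Δv₁ = 8130 m/s

From the circular-orbit relation v² = μ/r at r = 1.83×10^8 km: μ = v²r = (26.9)² × 1.83×10^8 = 1.32421×10^11 km³/s².
In km: r₁ = 1.22 × 1.496×10^8 = 1.82512×10^8 km; r₂ = 6.78 × 1.496×10^8 = 1.014288×10^9 km.
Semi-major axis of the transfer orbit: a_t = (1.82512×10^8 + 1.014288×10^9)/2 = 5.984×10^8 km.
Circular speed at r = 1.82512×10^8 km: v_c = √(μ/r) = 26.9359 km/s.
Vis-viva on the transfer ellipse at r = 1.82512×10^8 km gives v_t = √[μ(2/r − 1/a_t)] = 35.0685 km/s.
Δv₁ = |v_t − v_c| = |35.0685 − 26.9359| = 8.133 km/s.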